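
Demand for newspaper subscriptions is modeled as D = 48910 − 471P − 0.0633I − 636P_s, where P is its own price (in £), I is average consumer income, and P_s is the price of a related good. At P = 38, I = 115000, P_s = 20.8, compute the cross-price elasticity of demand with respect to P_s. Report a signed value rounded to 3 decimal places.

At the given values, D = 48910 − 471(38) − 0.0633(115000) − 636(20.8) = 10503.7.
∂D/∂P_s = -636.
E = (-636) × (20.8/10503.7) = -1.25944…

-1.259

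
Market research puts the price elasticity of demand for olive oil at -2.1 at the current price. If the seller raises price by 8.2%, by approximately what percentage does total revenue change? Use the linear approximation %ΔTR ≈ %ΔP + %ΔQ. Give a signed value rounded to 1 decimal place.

%ΔQ ≈ Ed × %ΔP = (-2.1) × (+8.2%) = -17.2200%
%ΔTR ≈ %ΔP + %ΔQ = (+8.2%) + (-17.2200%) = -9.0200%

-9.0%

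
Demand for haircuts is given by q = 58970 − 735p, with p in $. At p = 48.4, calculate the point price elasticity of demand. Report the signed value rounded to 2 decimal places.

-1.52

dq/dp = −735. At p = 48.4, q = 58970 − 735(48.4) = 23396.
Ed = (dq/dp)·(p/q) = −735 × (48.4/23396) = -1.5205…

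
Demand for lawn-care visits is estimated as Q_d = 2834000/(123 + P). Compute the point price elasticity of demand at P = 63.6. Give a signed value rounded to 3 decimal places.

-0.341

dQ_d/dP = −2834000/(123 + P)² = -81.391. At P = 63.6, Q_d = 15187.6.
Ed = (dQ_d/dP)·(P/Q_d) = (-81.391) × (63.6/15187.6) = -0.34083…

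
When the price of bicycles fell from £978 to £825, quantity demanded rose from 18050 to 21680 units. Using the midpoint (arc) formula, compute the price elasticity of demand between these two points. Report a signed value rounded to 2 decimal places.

%ΔQ = (21680 − 18050) / [(18050 + 21680)/2] = 3630/19865 = 0.182733…
%ΔP = (825 − 978) / [(978 + 825)/2] = -153/901.5 = -0.169717…
Arc Ed = %ΔQ / %ΔP = (3630/19865) / (-153/901.5) = -1.0766…

-1.08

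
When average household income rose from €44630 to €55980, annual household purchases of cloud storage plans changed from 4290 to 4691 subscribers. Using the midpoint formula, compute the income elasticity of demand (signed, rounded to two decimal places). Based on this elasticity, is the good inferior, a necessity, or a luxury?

%ΔQ = (4691 − 4290)/[( 4290 + 4691)/2] = 401/4490.5 = 0.089299…
%ΔIncome = (55980 − 44630)/[( 44630 + 55980)/2] = 11350/50305 = 0.225623…
E_income = (401/4490.5) / (11350/50305) = 0.3957…
0 < E_income < 1 ⇒ normal good, necessity.

0.40; necessity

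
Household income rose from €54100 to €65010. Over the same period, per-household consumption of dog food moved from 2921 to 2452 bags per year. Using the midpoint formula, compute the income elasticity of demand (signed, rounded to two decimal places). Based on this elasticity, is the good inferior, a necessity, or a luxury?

%ΔQ = (2452 − 2921)/[( 2921 + 2452)/2] = -469/2686.5 = -0.174576…
%ΔIncome = (65010 − 54100)/[( 54100 + 65010)/2] = 10910/59555 = 0.183192…
E_income = (-469/2686.5) / (10910/59555) = -0.9529…
E_income < 0 ⇒ inferior good.

-0.95; inferior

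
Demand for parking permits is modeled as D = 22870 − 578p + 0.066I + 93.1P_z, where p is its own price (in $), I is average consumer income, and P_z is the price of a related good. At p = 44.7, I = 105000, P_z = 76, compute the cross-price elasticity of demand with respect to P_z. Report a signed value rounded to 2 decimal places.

0.64

At the given values, D = 22870 − 578(44.7) + 0.066(105000) + 93.1(76) = 11039.
∂D/∂P_z = 93.1.
E = (93.1) × (76/11039) = 0.6409…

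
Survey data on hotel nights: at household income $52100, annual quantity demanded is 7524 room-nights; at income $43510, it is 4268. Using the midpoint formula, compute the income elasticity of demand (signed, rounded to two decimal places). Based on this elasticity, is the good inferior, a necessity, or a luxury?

3.07; luxury

%ΔQ = (4268 − 7524)/[( 7524 + 4268)/2] = -3256/5896 = -0.552238…
%ΔIncome = (43510 − 52100)/[( 52100 + 43510)/2] = -8590/47805 = -0.179688…
E_income = (-3256/5896) / (-8590/47805) = 3.0733…
E_income > 1 ⇒ normal good, luxury.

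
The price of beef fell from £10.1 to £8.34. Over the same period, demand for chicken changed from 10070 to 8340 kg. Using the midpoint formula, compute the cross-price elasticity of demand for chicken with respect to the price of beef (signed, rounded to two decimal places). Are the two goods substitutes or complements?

%ΔQ_{chicken} = (8340 − 10070)/avg = -1730/9205 = -0.187941…
%ΔP_{beef} = (8.34 − 10.1)/avg = -1.76/9.22 = -0.190889…
E_cross = (-1730/9205) / (-1.76/9.22) = 0.9845…
E_cross > 0 ⇒ the goods are substitutes.

0.98; substitutes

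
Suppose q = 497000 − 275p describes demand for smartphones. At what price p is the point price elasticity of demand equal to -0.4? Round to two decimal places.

Ed = −275p/(497000 − 275p). Set this equal to -0.4:
275p = 0.4·(497000 − 275p) ⇒ 275p(1 + 0.4) = 0.4·497000
p = 0.4·497000 / (275·1.4) = 516.3636…

516.36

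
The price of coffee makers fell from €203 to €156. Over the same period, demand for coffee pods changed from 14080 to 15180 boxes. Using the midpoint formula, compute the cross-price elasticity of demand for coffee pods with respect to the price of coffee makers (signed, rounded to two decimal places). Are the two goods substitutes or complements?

-0.29; complements

%ΔQ_{coffee pods} = (15180 − 14080)/avg = 1100/14630 = 0.075187…
%ΔP_{coffee makers} = (156 − 203)/avg = -47/179.5 = -0.261838…
E_cross = (1100/14630) / (-47/179.5) = -0.2871…
E_cross < 0 ⇒ the goods are complements.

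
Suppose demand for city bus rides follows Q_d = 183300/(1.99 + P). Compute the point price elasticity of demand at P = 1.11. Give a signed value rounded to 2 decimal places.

-0.36

dQ_d/dP = −183300/(1.99 + P)² = -19073.9. At P = 1.11, Q_d = 59129.
Ed = (dQ_d/dP)·(P/Q_d) = (-19073.9) × (1.11/59129) = -0.3580…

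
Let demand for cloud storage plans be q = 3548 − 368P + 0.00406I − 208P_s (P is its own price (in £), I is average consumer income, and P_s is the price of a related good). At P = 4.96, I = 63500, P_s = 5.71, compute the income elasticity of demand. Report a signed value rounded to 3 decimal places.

0.325

At the given values, q = 3548 − 368(4.96) + 0.00406(63500) − 208(5.71) = 792.85.
∂q/∂I = 0.00406.
E = (0.00406) × (63500/792.85) = 0.32516…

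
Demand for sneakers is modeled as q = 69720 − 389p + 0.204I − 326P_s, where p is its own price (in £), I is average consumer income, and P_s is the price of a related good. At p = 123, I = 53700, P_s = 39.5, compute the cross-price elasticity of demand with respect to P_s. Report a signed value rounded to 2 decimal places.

At the given values, q = 69720 − 389(123) + 0.204(53700) − 326(39.5) = 19950.8.
∂q/∂P_s = -326.
E = (-326) × (39.5/19950.8) = -0.6454…

-0.65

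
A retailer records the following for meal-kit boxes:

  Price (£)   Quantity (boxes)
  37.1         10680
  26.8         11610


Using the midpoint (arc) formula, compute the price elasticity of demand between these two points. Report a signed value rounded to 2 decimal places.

-0.26

%ΔQ = (11610 − 10680) / [(10680 + 11610)/2] = 930/11145 = 0.083445…
%ΔP = (26.8 − 37.1) / [(37.1 + 26.8)/2] = -10.3/31.95 = -0.322378…
Arc Ed = %ΔQ / %ΔP = (930/11145) / (-10.3/31.95) = -0.2588…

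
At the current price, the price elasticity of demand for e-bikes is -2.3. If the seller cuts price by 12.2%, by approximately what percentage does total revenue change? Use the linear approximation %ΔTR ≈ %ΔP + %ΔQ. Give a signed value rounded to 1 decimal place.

%ΔQ ≈ Ed × %ΔP = (-2.3) × (-12.2%) = +28.0600%
%ΔTR ≈ %ΔP + %ΔQ = (-12.2%) + (+28.0600%) = +15.8600%

+15.9%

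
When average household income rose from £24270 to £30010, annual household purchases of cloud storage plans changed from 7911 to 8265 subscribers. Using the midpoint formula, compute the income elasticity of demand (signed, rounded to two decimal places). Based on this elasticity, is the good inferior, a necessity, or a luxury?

%ΔQ = (8265 − 7911)/[( 7911 + 8265)/2] = 354/8088 = 0.043768…
%ΔIncome = (30010 − 24270)/[( 24270 + 30010)/2] = 5740/27140 = 0.211495…
E_income = (354/8088) / (5740/27140) = 0.2069…
0 < E_income < 1 ⇒ normal good, necessity.

0.21; necessity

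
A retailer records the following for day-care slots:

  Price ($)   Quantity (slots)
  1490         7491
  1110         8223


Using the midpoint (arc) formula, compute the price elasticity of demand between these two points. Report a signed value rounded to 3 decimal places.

-0.319

%ΔQ = (8223 − 7491) / [(7491 + 8223)/2] = 732/7857 = 0.093165…
%ΔP = (1110 − 1490) / [(1490 + 1110)/2] = -380/1300 = -0.292307…
Arc Ed = %ΔQ / %ΔP = (732/7857) / (-380/1300) = -0.31872…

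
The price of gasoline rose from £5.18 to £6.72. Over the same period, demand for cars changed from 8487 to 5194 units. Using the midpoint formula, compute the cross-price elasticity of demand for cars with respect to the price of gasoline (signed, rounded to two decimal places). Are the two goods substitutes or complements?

-1.86; complements

%ΔQ_{cars} = (5194 − 8487)/avg = -3293/6840.5 = -0.481397…
%ΔP_{gasoline} = (6.72 − 5.18)/avg = 1.54/5.95 = 0.258823…
E_cross = (-3293/6840.5) / (1.54/5.95) = -1.8599…
E_cross < 0 ⇒ the goods are complements.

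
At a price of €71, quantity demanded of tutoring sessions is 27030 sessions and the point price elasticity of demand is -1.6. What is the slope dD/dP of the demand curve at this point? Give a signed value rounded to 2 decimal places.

Ed = (dD/dP)·(P/D) ⇒ dD/dP = Ed·D/P = (-1.6)·27030/71 = -609.1267…

-609.13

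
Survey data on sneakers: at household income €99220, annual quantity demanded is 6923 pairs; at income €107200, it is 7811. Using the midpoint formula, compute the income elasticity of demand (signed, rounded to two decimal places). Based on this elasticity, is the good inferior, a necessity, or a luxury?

1.56; luxury

%ΔQ = (7811 − 6923)/[( 6923 + 7811)/2] = 888/7367 = 0.120537…
%ΔIncome = (107200 − 99220)/[( 99220 + 107200)/2] = 7980/103210 = 0.077318…
E_income = (888/7367) / (7980/103210) = 1.5589…
E_income > 1 ⇒ normal good, luxury.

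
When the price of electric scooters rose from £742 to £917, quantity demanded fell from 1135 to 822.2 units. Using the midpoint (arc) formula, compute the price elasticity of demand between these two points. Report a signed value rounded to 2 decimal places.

-1.52

%ΔQ = (822.2 − 1135) / [(1135 + 822.2)/2] = -312.8/978.6 = -0.319640…
%ΔP = (917 − 742) / [(742 + 917)/2] = 175/829.5 = 0.210970…
Arc Ed = %ΔQ / %ΔP = (-312.8/978.6) / (175/829.5) = -1.5150…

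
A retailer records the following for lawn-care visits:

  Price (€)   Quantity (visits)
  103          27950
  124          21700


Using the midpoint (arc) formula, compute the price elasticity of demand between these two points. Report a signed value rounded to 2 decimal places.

-1.36

%ΔQ = (21700 − 27950) / [(27950 + 21700)/2] = -6250/24825 = -0.251762…
%ΔP = (124 − 103) / [(103 + 124)/2] = 21/113.5 = 0.185022…
Arc Ed = %ΔQ / %ΔP = (-6250/24825) / (21/113.5) = -1.3607…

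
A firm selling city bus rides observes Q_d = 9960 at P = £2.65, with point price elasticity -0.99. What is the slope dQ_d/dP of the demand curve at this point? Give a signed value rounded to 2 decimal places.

Ed = (dQ_d/dP)·(P/Q_d) ⇒ dQ_d/dP = Ed·Q_d/P = (-0.99)·9960/2.65 = -3720.9056…

-3720.91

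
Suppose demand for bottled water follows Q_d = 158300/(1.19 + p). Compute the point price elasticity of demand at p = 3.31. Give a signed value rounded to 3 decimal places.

dQ_d/dp = −158300/(1.19 + p)² = -7817.28. At p = 3.31, Q_d = 35177.8.
Ed = (dQ_d/dp)·(p/Q_d) = (-7817.28) × (3.31/35177.8) = -0.73555…

-0.736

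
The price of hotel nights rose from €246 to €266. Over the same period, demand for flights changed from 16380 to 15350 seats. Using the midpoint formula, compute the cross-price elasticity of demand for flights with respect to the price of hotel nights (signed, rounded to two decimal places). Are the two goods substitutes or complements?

-0.83; complements

%ΔQ_{flights} = (15350 − 16380)/avg = -1030/15865 = -0.064922…
%ΔP_{hotel nights} = (266 − 246)/avg = 20/256 = 0.078125
E_cross = (-1030/15865) / (20/256) = -0.8310…
E_cross < 0 ⇒ the goods are complements.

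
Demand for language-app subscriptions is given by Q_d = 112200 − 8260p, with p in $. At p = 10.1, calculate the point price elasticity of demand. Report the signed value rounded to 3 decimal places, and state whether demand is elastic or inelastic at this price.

-2.899; elastic

dQ_d/dp = −8260. At p = 10.1, Q_d = 112200 − 8260(10.1) = 28774.
Ed = (dQ_d/dp)·(p/Q_d) = −8260 × (10.1/28774) = -2.89935…
|Ed| = 2.899 > 1, so demand is elastic.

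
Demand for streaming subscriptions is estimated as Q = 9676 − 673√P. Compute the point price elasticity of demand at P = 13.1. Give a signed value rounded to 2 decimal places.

dQ/dP = −673/(2√P) = -92.9714. At P = 13.1, Q = 7240.15.
Ed = (dQ/dP)·(P/Q) = (-92.9714) × (13.1/7240.15) = -0.1682…

-0.17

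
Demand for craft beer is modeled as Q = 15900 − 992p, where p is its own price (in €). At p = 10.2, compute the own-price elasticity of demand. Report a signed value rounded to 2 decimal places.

-1.75

At the given values, Q = 15900 − 992(10.2) = 5781.6.
∂Q/∂p = −992.
E = (-992) × (10.2/5781.6) = -1.7501…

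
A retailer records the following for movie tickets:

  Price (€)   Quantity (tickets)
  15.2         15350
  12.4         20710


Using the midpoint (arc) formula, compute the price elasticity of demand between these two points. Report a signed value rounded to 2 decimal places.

%ΔQ = (20710 − 15350) / [(15350 + 20710)/2] = 5360/18030 = 0.297282…
%ΔP = (12.4 − 15.2) / [(15.2 + 12.4)/2] = -2.8/13.8 = -0.202898…
Arc Ed = %ΔQ / %ΔP = (5360/18030) / (-2.8/13.8) = -1.4651…

-1.47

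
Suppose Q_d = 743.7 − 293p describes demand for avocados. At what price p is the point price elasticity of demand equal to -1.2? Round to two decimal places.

Ed = −293p/(743.7 − 293p). Set this equal to -1.2:
293p = 1.2·(743.7 − 293p) ⇒ 293p(1 + 1.2) = 1.2·743.7
p = 1.2·743.7 / (293·2.2) = 1.3844…

1.38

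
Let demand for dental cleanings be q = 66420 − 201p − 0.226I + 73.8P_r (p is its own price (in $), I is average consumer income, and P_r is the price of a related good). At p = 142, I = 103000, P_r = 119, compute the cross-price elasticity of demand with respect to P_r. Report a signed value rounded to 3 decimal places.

At the given values, q = 66420 − 201(142) − 0.226(103000) + 73.8(119) = 23382.2.
∂q/∂P_r = 73.8.
E = (73.8) × (119/23382.2) = 0.37559…

0.376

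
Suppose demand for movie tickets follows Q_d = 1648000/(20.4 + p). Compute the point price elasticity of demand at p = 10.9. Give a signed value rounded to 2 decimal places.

-0.35

dQ_d/dp = −1648000/(20.4 + p)² = -1682.16. At p = 10.9, Q_d = 52651.8.
Ed = (dQ_d/dp)·(p/Q_d) = (-1682.16) × (10.9/52651.8) = -0.3482…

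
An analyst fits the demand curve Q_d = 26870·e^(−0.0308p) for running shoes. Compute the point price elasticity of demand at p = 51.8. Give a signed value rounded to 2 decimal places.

-1.60

dQ_d/dp = −0.0308·Q_d = -167.852. At p = 51.8, Q_d = 5449.75.
Ed = (dQ_d/dp)·(p/Q_d) = (-167.852) × (51.8/5449.75) = -1.5954…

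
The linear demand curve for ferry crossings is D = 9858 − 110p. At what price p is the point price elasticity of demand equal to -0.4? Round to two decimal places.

Ed = −110p/(9858 − 110p). Set this equal to -0.4:
110p = 0.4·(9858 − 110p) ⇒ 110p(1 + 0.4) = 0.4·9858
p = 0.4·9858 / (110·1.4) = 25.6051…

25.61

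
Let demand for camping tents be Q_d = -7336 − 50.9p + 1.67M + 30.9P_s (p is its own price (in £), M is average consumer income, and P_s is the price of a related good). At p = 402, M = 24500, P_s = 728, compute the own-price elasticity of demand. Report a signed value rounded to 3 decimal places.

-0.575

At the given values, Q_d = -7336 − 50.9(402) + 1.67(24500) + 30.9(728) = 35612.4.
∂Q_d/∂p = −50.9.
E = (-50.9) × (402/35612.4) = -0.57456…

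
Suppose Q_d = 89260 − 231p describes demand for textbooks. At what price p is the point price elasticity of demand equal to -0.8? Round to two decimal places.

171.74

Ed = −231p/(89260 − 231p). Set this equal to -0.8:
231p = 0.8·(89260 − 231p) ⇒ 231p(1 + 0.8) = 0.8·89260
p = 0.8·89260 / (231·1.8) = 171.7364…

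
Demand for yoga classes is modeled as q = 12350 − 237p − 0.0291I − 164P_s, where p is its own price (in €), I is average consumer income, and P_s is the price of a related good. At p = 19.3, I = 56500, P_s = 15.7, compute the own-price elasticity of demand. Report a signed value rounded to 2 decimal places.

-1.29

At the given values, q = 12350 − 237(19.3) − 0.0291(56500) − 164(15.7) = 3556.95.
∂q/∂p = −237.
E = (-237) × (19.3/3556.95) = -1.2859…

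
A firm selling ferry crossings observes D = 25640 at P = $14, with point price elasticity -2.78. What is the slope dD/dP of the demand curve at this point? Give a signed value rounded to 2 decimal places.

-5091.37

Ed = (dD/dP)·(P/D) ⇒ dD/dP = Ed·D/P = (-2.78)·25640/14 = -5091.3714…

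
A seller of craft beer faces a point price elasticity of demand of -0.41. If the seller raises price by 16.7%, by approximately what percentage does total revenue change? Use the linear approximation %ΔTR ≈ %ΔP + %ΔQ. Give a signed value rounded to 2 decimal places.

+9.85%

%ΔQ ≈ Ed × %ΔP = (-0.41) × (+16.7%) = -6.8470%
%ΔTR ≈ %ΔP + %ΔQ = (+16.7%) + (-6.8470%) = +9.8530%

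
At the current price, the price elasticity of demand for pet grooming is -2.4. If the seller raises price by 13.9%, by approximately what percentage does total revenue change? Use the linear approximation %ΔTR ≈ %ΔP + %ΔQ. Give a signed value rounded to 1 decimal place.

-19.5%

%ΔQ ≈ Ed × %ΔP = (-2.4) × (+13.9%) = -33.3600%
%ΔTR ≈ %ΔP + %ΔQ = (+13.9%) + (-33.3600%) = -19.4600%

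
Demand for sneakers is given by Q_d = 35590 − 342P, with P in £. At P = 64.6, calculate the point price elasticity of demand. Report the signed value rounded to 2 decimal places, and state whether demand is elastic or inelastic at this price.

dQ_d/dP = −342. At P = 64.6, Q_d = 35590 − 342(64.6) = 13496.8.
Ed = (dQ_d/dP)·(P/Q_d) = −342 × (64.6/13496.8) = -1.6369…
|Ed| = 1.64 > 1, so demand is elastic.

-1.64; elastic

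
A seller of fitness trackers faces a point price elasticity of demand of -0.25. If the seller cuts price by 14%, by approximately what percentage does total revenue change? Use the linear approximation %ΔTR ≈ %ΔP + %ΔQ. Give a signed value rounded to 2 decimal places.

%ΔQ ≈ Ed × %ΔP = (-0.25) × (-14%) = +3.5000%
%ΔTR ≈ %ΔP + %ΔQ = (-14%) + (+3.5000%) = -10.5000%

-10.50%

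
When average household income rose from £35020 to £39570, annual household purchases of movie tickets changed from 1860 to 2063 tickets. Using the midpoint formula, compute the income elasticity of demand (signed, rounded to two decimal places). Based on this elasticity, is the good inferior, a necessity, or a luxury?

0.85; necessity

%ΔQ = (2063 − 1860)/[( 1860 + 2063)/2] = 203/1961.5 = 0.103492…
%ΔIncome = (39570 − 35020)/[( 35020 + 39570)/2] = 4550/37295 = 0.122000…
E_income = (203/1961.5) / (4550/37295) = 0.8482…
0 < E_income < 1 ⇒ normal good, necessity.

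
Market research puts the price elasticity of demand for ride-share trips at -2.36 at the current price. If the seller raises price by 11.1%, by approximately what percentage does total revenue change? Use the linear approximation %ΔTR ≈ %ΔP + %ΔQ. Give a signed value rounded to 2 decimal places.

%ΔQ ≈ Ed × %ΔP = (-2.36) × (+11.1%) = -26.1960%
%ΔTR ≈ %ΔP + %ΔQ = (+11.1%) + (-26.1960%) = -15.0960%

-15.10%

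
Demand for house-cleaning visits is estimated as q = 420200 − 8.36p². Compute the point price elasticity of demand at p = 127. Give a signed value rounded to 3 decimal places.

-0.945

dq/dp = −2·8.36·p = -2123.44. At p = 127, q = 285361.56.
Ed = (dq/dp)·(p/q) = (-2123.44) × (127/285361.56) = -0.94503…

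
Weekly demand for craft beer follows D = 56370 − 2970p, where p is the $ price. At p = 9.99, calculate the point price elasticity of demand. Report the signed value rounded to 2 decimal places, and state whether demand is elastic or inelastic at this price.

-1.11; elastic

dD/dp = −2970. At p = 9.99, D = 56370 − 2970(9.99) = 26699.7.
Ed = (dD/dp)·(p/D) = −2970 × (9.99/26699.7) = -1.1112…
|Ed| = 1.11 > 1, so demand is elastic.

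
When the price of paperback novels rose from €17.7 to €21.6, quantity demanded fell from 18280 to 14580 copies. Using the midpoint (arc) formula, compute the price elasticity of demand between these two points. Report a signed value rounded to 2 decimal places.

%ΔQ = (14580 − 18280) / [(18280 + 14580)/2] = -3700/16430 = -0.225197…
%ΔP = (21.6 − 17.7) / [(17.7 + 21.6)/2] = 3.9/19.65 = 0.198473…
Arc Ed = %ΔQ / %ΔP = (-3700/16430) / (3.9/19.65) = -1.1346…

-1.13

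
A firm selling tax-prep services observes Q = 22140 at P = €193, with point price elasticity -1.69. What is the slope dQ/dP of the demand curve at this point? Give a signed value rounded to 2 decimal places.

Ed = (dQ/dP)·(P/Q) ⇒ dQ/dP = Ed·Q/P = (-1.69)·22140/193 = -193.8683…

-193.87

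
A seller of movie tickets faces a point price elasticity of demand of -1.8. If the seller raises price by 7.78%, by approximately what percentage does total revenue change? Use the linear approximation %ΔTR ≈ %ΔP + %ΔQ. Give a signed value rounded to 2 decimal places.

%ΔQ ≈ Ed × %ΔP = (-1.8) × (+7.78%) = -14.0040%
%ΔTR ≈ %ΔP + %ΔQ = (+7.78%) + (-14.0040%) = -6.2240%

-6.22%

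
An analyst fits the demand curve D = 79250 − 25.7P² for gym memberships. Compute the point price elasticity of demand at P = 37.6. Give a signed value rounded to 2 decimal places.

-1.69

dD/dP = −2·25.7·P = -1932.64. At P = 37.6, D = 42916.368.
Ed = (dD/dP)·(P/D) = (-1932.64) × (37.6/42916.368) = -1.6932…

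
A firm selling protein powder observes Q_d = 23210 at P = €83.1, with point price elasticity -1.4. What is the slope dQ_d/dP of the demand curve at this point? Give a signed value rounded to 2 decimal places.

Ed = (dQ_d/dP)·(P/Q_d) ⇒ dQ_d/dP = Ed·Q_d/P = (-1.4)·23210/83.1 = -391.0228…

-391.02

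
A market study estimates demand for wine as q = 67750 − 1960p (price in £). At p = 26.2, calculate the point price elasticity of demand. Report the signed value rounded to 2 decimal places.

dq/dp = −1960. At p = 26.2, q = 67750 − 1960(26.2) = 16398.
Ed = (dq/dp)·(p/q) = −1960 × (26.2/16398) = -3.1316…

-3.13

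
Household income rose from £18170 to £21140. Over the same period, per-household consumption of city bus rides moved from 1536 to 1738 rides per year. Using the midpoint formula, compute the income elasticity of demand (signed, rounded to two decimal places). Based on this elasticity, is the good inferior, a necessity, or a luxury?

%ΔQ = (1738 − 1536)/[( 1536 + 1738)/2] = 202/1637 = 0.123396…
%ΔIncome = (21140 − 18170)/[( 18170 + 21140)/2] = 2970/19655 = 0.151106…
E_income = (202/1637) / (2970/19655) = 0.8166…
0 < E_income < 1 ⇒ normal good, necessity.

0.82; necessity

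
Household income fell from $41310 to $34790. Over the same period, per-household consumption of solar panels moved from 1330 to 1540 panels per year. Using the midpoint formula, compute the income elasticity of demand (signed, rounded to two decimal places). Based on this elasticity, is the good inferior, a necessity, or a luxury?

%ΔQ = (1540 − 1330)/[( 1330 + 1540)/2] = 210/1435 = 0.146341…
%ΔIncome = (34790 − 41310)/[( 41310 + 34790)/2] = -6520/38050 = -0.171353…
E_income = (210/1435) / (-6520/38050) = -0.8540…
E_income < 0 ⇒ inferior good.

-0.85; inferior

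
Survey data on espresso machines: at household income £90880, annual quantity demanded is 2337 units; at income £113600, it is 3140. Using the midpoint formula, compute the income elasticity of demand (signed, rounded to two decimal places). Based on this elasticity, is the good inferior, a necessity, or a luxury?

%ΔQ = (3140 − 2337)/[( 2337 + 3140)/2] = 803/2738.5 = 0.293226…
%ΔIncome = (113600 − 90880)/[( 90880 + 113600)/2] = 22720/102240 = 0.222222…
E_income = (803/2738.5) / (22720/102240) = 1.3195…
E_income > 1 ⇒ normal good, luxury.

1.32; luxury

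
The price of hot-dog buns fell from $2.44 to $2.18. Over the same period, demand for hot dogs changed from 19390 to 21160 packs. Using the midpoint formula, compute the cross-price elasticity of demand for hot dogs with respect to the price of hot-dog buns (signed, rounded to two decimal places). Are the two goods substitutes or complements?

%ΔQ_{hot dogs} = (21160 − 19390)/avg = 1770/20275 = 0.087299…
%ΔP_{hot-dog buns} = (2.18 − 2.44)/avg = -0.26/2.31 = -0.112554…
E_cross = (1770/20275) / (-0.26/2.31) = -0.7756…
E_cross < 0 ⇒ the goods are complements.

-0.78; complements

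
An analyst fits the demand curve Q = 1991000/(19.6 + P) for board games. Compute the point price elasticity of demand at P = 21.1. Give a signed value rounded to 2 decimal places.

dQ/dP = −1991000/(19.6 + P)² = -1201.94. At P = 21.1, Q = 48918.9.
Ed = (dQ/dP)·(P/Q) = (-1201.94) × (21.1/48918.9) = -0.5184…

-0.52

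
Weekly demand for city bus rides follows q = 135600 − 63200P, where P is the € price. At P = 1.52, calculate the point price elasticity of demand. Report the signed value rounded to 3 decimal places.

-2.430

dq/dP = −63200. At P = 1.52, q = 135600 − 63200(1.52) = 39536.
Ed = (dq/dP)·(P/q) = −63200 × (1.52/39536) = -2.42978…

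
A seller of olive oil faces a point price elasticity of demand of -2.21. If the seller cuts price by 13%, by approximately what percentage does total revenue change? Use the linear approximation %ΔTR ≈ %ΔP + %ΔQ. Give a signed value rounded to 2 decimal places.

%ΔQ ≈ Ed × %ΔP = (-2.21) × (-13%) = +28.7300%
%ΔTR ≈ %ΔP + %ΔQ = (-13%) + (+28.7300%) = +15.7300%

+15.73%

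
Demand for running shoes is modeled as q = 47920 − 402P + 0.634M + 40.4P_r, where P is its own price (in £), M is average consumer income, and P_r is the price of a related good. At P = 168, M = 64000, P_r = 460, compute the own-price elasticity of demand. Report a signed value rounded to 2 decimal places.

-1.71

At the given values, q = 47920 − 402(168) + 0.634(64000) + 40.4(460) = 39544.
∂q/∂P = −402.
E = (-402) × (168/39544) = -1.7078…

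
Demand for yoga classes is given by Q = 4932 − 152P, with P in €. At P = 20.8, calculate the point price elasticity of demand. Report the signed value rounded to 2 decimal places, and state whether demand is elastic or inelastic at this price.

-1.79; elastic

dQ/dP = −152. At P = 20.8, Q = 4932 − 152(20.8) = 1770.4.
Ed = (dQ/dP)·(P/Q) = −152 × (20.8/1770.4) = -1.7858…
|Ed| = 1.79 > 1, so demand is elastic.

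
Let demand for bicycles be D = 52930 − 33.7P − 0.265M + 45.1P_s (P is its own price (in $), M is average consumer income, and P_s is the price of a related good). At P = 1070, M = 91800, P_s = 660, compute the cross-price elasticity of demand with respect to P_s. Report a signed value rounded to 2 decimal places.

At the given values, D = 52930 − 33.7(1070) − 0.265(91800) + 45.1(660) = 22310.
∂D/∂P_s = 45.1.
E = (45.1) × (660/22310) = 1.3341…

1.33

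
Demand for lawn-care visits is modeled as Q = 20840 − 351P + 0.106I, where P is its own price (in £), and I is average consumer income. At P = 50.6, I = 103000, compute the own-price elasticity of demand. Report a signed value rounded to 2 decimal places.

At the given values, Q = 20840 − 351(50.6) + 0.106(103000) = 13997.4.
∂Q/∂P = −351.
E = (-351) × (50.6/13997.4) = -1.2688…

-1.27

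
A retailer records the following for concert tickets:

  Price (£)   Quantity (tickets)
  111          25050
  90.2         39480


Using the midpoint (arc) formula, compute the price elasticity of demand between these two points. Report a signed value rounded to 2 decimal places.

%ΔQ = (39480 − 25050) / [(25050 + 39480)/2] = 14430/32265 = 0.447233…
%ΔP = (90.2 − 111) / [(111 + 90.2)/2] = -20.8/100.6 = -0.206759…
Arc Ed = %ΔQ / %ΔP = (14430/32265) / (-20.8/100.6) = -2.1630…

-2.16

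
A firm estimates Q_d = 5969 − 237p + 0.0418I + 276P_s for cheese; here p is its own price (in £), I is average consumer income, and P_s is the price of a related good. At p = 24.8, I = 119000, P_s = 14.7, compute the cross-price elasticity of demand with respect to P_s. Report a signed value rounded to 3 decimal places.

At the given values, Q_d = 5969 − 237(24.8) + 0.0418(119000) + 276(14.7) = 9122.8.
∂Q_d/∂P_s = 276.
E = (276) × (14.7/9122.8) = 0.44473…

0.445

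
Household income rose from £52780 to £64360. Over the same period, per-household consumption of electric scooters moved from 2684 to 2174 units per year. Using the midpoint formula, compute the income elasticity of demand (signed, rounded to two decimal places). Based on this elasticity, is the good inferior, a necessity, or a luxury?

%ΔQ = (2174 − 2684)/[( 2684 + 2174)/2] = -510/2429 = -0.209962…
%ΔIncome = (64360 − 52780)/[( 52780 + 64360)/2] = 11580/58570 = 0.197712…
E_income = (-510/2429) / (11580/58570) = -1.0619…
E_income < 0 ⇒ inferior good.

-1.06; inferior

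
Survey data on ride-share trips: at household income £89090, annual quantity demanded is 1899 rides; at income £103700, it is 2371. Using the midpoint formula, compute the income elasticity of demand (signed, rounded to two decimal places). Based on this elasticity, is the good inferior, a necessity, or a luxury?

%ΔQ = (2371 − 1899)/[( 1899 + 2371)/2] = 472/2135 = 0.221077…
%ΔIncome = (103700 − 89090)/[( 89090 + 103700)/2] = 14610/96395 = 0.151563…
E_income = (472/2135) / (14610/96395) = 1.4586…
E_income > 1 ⇒ normal good, luxury.

1.46; luxury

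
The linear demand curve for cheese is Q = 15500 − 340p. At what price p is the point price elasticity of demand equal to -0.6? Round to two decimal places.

17.10

Ed = −340p/(15500 − 340p). Set this equal to -0.6:
340p = 0.6·(15500 − 340p) ⇒ 340p(1 + 0.6) = 0.6·15500
p = 0.6·15500 / (340·1.6) = 17.0955…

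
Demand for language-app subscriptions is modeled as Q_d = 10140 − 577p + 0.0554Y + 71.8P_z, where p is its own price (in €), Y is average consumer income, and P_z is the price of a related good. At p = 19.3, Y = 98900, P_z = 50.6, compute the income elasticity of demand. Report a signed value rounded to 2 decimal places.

At the given values, Q_d = 10140 − 577(19.3) + 0.0554(98900) + 71.8(50.6) = 8116.04.
∂Q_d/∂Y = 0.0554.
E = (0.0554) × (98900/8116.04) = 0.6750…

0.68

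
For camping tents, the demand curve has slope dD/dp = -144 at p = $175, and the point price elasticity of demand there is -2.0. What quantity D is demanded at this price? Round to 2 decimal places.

Ed = (dD/dp)·(p/D) ⇒ D = (dD/dp)·p/Ed = (-144)·175/(-2.0) = 12600

12600.00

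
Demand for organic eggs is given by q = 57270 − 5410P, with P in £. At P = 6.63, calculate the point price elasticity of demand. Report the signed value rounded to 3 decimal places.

-1.676

dq/dP = −5410. At P = 6.63, q = 57270 − 5410(6.63) = 21401.7.
Ed = (dq/dP)·(P/q) = −5410 × (6.63/21401.7) = -1.67595…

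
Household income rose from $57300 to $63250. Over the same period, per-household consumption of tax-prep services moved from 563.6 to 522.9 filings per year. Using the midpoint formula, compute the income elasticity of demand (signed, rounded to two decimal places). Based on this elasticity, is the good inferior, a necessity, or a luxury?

%ΔQ = (522.9 − 563.6)/[( 563.6 + 522.9)/2] = -40.7/543.25 = -0.074919…
%ΔIncome = (63250 − 57300)/[( 57300 + 63250)/2] = 5950/60275 = 0.098714…
E_income = (-40.7/543.25) / (5950/60275) = -0.7589…
E_income < 0 ⇒ inferior good.

-0.76; inferior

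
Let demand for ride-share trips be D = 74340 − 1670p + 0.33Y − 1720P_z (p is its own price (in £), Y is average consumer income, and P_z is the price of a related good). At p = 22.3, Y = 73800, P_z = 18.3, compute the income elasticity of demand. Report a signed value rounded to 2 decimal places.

At the given values, D = 74340 − 1670(22.3) + 0.33(73800) − 1720(18.3) = 29977.
∂D/∂Y = 0.33.
E = (0.33) × (73800/29977) = 0.8124…

0.81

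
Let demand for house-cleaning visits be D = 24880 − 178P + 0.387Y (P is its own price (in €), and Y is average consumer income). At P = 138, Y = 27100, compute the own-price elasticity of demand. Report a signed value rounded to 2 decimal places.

-2.27

At the given values, D = 24880 − 178(138) + 0.387(27100) = 10803.7.
∂D/∂P = −178.
E = (-178) × (138/10803.7) = -2.2736…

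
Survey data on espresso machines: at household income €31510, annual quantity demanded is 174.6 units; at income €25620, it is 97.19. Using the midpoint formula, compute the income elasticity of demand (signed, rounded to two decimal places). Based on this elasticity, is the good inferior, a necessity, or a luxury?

%ΔQ = (97.19 − 174.6)/[( 174.6 + 97.19)/2] = -77.41/135.895 = -0.569630…
%ΔIncome = (25620 − 31510)/[( 31510 + 25620)/2] = -5890/28565 = -0.206196…
E_income = (-77.41/135.895) / (-5890/28565) = 2.7625…
E_income > 1 ⇒ normal good, luxury.

2.76; luxury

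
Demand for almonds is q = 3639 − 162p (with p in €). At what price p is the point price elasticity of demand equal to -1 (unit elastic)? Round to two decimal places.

Ed = −162p/(3639 − 162p). Set this equal to -1:
162p = 1·(3639 − 162p) ⇒ 162p(1 + 1) = 1·3639
p = 1·3639 / (162·2) = 11.2314…

11.23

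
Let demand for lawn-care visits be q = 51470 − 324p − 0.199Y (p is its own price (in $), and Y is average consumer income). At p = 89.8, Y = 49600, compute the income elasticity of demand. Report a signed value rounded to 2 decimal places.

At the given values, q = 51470 − 324(89.8) − 0.199(49600) = 12504.4.
∂q/∂Y = -0.199.
E = (-0.199) × (49600/12504.4) = -0.7893…

-0.79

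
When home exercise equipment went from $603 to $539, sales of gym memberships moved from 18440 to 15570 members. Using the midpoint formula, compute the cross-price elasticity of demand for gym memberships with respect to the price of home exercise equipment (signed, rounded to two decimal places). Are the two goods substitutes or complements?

%ΔQ_{gym memberships} = (15570 − 18440)/avg = -2870/17005 = -0.168773…
%ΔP_{home exercise equipment} = (539 − 603)/avg = -64/571 = -0.112084…
E_cross = (-2870/17005) / (-64/571) = 1.5057…
E_cross > 0 ⇒ the goods are substitutes.

1.51; substitutes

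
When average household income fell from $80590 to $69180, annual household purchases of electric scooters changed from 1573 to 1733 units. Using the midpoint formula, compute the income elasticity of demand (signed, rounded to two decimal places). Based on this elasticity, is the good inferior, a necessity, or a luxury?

-0.64; inferior

%ΔQ = (1733 − 1573)/[( 1573 + 1733)/2] = 160/1653 = 0.096793…
%ΔIncome = (69180 − 80590)/[( 80590 + 69180)/2] = -11410/74885 = -0.152366…
E_income = (160/1653) / (-11410/74885) = -0.6352…
E_income < 0 ⇒ inferior good.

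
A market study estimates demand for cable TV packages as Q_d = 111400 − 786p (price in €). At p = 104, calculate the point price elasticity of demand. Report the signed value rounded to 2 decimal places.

-2.76

dQ_d/dp = −786. At p = 104, Q_d = 111400 − 786(104) = 29656.
Ed = (dQ_d/dp)·(p/Q_d) = −786 × (104/29656) = -2.7564…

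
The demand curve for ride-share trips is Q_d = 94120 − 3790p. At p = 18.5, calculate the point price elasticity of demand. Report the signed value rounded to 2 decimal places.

-2.92

dQ_d/dp = −3790. At p = 18.5, Q_d = 94120 − 3790(18.5) = 24005.
Ed = (dQ_d/dp)·(p/Q_d) = −3790 × (18.5/24005) = -2.9208…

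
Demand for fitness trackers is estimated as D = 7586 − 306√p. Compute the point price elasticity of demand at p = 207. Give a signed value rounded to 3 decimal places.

dD/dp = −306/(2√p) = -10.6342. At p = 207, D = 3183.43.
Ed = (dD/dp)·(p/D) = (-10.6342) × (207/3183.43) = -0.69148…

-0.691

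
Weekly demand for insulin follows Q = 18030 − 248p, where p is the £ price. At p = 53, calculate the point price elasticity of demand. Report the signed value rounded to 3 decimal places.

dQ/dp = −248. At p = 53, Q = 18030 − 248(53) = 4886.
Ed = (dQ/dp)·(p/Q) = −248 × (53/4886) = -2.69013…

-2.690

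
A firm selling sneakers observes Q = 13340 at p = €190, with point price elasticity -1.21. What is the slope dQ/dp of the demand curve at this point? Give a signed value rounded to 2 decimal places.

-84.95

Ed = (dQ/dp)·(p/Q) ⇒ dQ/dp = Ed·Q/p = (-1.21)·13340/190 = -84.9547…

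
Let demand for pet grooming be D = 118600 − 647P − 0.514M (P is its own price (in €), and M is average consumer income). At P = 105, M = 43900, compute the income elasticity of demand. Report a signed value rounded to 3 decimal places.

-0.803

At the given values, D = 118600 − 647(105) − 0.514(43900) = 28100.4.
∂D/∂M = -0.514.
E = (-0.514) × (43900/28100.4) = -0.80299…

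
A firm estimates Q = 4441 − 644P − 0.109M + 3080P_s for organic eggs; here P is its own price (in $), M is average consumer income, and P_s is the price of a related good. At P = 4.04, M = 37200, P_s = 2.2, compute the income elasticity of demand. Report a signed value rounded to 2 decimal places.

At the given values, Q = 4441 − 644(4.04) − 0.109(37200) + 3080(2.2) = 4560.44.
∂Q/∂M = -0.109.
E = (-0.109) × (37200/4560.44) = -0.8891…

-0.89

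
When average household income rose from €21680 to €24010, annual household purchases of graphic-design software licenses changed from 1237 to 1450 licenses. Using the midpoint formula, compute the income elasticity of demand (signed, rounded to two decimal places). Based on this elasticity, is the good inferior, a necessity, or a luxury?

%ΔQ = (1450 − 1237)/[( 1237 + 1450)/2] = 213/1343.5 = 0.158541…
%ΔIncome = (24010 − 21680)/[( 21680 + 24010)/2] = 2330/22845 = 0.101991…
E_income = (213/1343.5) / (2330/22845) = 1.5544…
E_income > 1 ⇒ normal good, luxury.

1.55; luxury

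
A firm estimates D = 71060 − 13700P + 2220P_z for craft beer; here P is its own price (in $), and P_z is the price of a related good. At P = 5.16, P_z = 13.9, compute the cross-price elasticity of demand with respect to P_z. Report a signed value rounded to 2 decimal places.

0.99

At the given values, D = 71060 − 13700(5.16) + 2220(13.9) = 31226.
∂D/∂P_z = 2220.
E = (2220) × (13.9/31226) = 0.9882…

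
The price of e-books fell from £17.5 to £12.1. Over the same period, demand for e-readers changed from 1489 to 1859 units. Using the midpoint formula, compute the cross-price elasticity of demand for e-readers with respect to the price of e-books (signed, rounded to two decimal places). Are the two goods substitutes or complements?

%ΔQ_{e-readers} = (1859 − 1489)/avg = 370/1674 = 0.221027…
%ΔP_{e-books} = (12.1 − 17.5)/avg = -5.4/14.8 = -0.364864…
E_cross = (370/1674) / (-5.4/14.8) = -0.6057…
E_cross < 0 ⇒ the goods are complements.

-0.61; complements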